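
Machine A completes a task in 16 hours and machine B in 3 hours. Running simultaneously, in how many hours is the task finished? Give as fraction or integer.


Rate of A = 1/16 job per hour
Rate of B = 1/3 job per hour
Combined rate = 1/16 + 1/3
Find common denominator: (3 + 16)/(16*3) = 19/48
Combined rate = 19/48 job per hour
Time together = 1 / (19/48) = 48/19 hours

48/19


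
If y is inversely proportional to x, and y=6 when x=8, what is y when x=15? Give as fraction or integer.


Inverse proportion: y = k/x
Find k: k = 8 * 6 = 48
Compute y at x=15: y = 48/15
y = 16/5

16/5


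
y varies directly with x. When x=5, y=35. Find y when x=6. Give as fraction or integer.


Direct proportion: y = kx
Find k: k = 35/5 = 7
Compute y at x=6: y = 7 * 6
y = 42

42


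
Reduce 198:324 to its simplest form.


Find GCD(198, 324)
GCD = 18
Divide both by 18: 198/18 = 11, 324/18 = 18
Simplified ratio = 11:18

11:18


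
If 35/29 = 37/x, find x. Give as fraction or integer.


Setting up: 35/29 = 37/x
Cross multiply: 35 * x = 29 * 37
35x = 1073
x = 1073/35
x = 1073/35

1073/35


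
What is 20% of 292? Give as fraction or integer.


Compute 20% of 292
Convert percentage: 20% = 20/100
Multiply: 292 * 20/100
= 5840/100
= 292/5

292/5


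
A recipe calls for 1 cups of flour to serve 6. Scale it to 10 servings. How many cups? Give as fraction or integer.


Original: 1 cups for 6 servings
Target servings = 10
Scaling factor = 10/6
New amount = 1 * 10/6
= 10/6
= 5/3 cups

5/3


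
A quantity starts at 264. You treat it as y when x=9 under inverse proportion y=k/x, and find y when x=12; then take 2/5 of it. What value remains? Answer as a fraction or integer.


Start with 264.
Step 1: Inverse prop: k = (264)*9; new y = k/12 = 264*9/12 = 198
Step 2: Take 2/5: 198 * 2/5 = 396/5
Final result = 396/5

396/5


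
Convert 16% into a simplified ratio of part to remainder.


Part = 16%, Remainder = 84%
Ratio = 16:84
GCD(16, 84) = 4
Simplify: 4:21 = 4:21

4:21


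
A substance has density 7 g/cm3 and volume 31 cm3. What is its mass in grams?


Using mass = density * volume
Density = 7 g/cm3
Volume = 31 cm3
Mass = 7 * 31
= 217 g

217


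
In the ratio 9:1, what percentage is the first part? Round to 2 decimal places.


Total parts = 9 + 1 = 10
First part fraction = 9/10
Percentage = (9/10) * 100
= 0.9 * 100
= 90.00%

90.00


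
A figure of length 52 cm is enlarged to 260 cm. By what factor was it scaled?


Original length = 52 cm
Scaled length = 260 cm
Scale factor = 260 / 52
= 5

5


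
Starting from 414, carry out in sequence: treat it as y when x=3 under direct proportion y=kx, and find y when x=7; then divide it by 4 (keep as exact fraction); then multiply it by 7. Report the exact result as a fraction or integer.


Start with 414.
Step 1: Direct prop: k = (414)/3; new y = k*7 = 414*7/3 = 966
Step 2: Divide by 4: 966 / 4 = 483/2
Step 3: Multiply by 7: 483/2 * 7 = 3381/2
Final result = 3381/2

3381/2


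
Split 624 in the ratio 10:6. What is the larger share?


Total parts = 10 + 6 = 16
Value per part = 624 / 16 = 39
First share = 10 * 39 = 390
Second share = 6 * 39 = 234
Larger share = 390

390


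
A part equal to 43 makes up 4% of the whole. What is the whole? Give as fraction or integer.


Given: 43 is 4% of the whole
Set up: 43 = 4/100 * whole
whole = 43 * 100 / 4
whole = 4300 / 4
whole = 1075

1075


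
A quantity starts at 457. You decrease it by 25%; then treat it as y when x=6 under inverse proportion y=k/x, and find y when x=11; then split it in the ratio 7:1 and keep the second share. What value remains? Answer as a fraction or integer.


Start with 457.
Step 1: Decrease by 25%: 457 * 75/100 = 1371/4
Step 2: Inverse prop: k = (1371/4)*6; new y = k/11 = 1371/4*6/11 = 4113/22
Step 3: Split 7:1, second share = 4113/22 * 1/8 = 4113/176
Final result = 4113/176

4113/176


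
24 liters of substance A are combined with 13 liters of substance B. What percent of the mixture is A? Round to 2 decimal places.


Volume of A = 24 L
Volume of B = 13 L
Total volume = 24 + 13 = 37 L
Percentage of A = (24/37) * 100
= 64.86%

64.86


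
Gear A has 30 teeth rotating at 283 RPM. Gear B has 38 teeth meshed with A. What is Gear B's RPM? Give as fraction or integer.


Gear ratio: teeth_A * RPM_A = teeth_B * RPM_B
30 * 283 = 38 * RPM_B
8490 = 38 * RPM_B
RPM_B = 8490 / 38
RPM_B = 4245/19

4245/19


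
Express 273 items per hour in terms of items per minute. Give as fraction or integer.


Converting from per hour to per minute
Rate = 273 items per hour
Divide by 60: 273/60
= 91/20 items per minute

91/20


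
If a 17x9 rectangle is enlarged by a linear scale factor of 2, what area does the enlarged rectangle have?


Original dimensions: 17 x 9
Enlargement factor = 2
New width = 17 * 2 = 34
New height = 9 * 2 = 18
New area = 34 * 18 = 612

612


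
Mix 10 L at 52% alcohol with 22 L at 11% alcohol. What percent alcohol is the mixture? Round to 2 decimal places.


Solute in mixture 1 = 52% of 10 L = 10*52/100 = 26/5 L
Solute in mixture 2 = 11% of 22 L = 22*11/100 = 121/50 L
Total solute = 26/5 + 121/50 = 381/50 L
Total volume = 10 + 22 = 32 L
Final concentration = 381/50/32 * 100 = 23.81%

23.81


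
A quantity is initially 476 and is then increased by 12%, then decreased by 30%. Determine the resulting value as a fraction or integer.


Start: 476
Step 1: increase by 12% => multiply by 112/100
  476 * 112/100 = 13328/25
Step 2: decrease by 30% => multiply by 70/100
  13328/25 * 70/100 = 46648/125
Final value = 46648/125

46648/125


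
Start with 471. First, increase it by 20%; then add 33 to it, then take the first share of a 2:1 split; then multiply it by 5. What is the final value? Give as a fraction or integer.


Start with 471.
Step 1: Increase by 20%: 471 * 120/100 = 2826/5
Step 2: Add 33: 2826/5+33=2991/5; split 2:1 first = 2991/5*2/3 = 1994/5
Step 3: Multiply by 5: 1994/5 * 5 = 1994
Final result = 1994

1994


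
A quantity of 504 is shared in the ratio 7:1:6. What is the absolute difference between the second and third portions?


Total parts = 7 + 1 + 6 = 14
Value per part = 504 / 14 = 36
Shares: 7*36=252, 1*36=36, 6*36=216
Second share = 36, third share = 216
Difference = |36 - 216| = 180

180


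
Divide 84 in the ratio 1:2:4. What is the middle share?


Ratio = 1:2:4
Total parts = 1 + 2 + 4 = 7
Value per part = 84 / 7 = 12
First share = 1 * 12 = 12
Middle share = 2 * 12 = 24
Third share = 4 * 12 = 48

24


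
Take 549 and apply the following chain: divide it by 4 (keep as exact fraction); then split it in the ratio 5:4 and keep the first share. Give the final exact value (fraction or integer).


Start with 549.
Step 1: Divide by 4: 549 / 4 = 549/4
Step 2: Split 5:4, first share = 549/4 * 5/9 = 305/4
Final result = 305/4

305/4


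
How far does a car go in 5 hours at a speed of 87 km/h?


Using distance = speed * time
Speed = 87 km/h
Time = 5 hours
Distance = 87 * 5
= 435 km

435


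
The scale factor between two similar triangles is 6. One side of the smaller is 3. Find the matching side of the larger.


Similar triangles have proportional sides
Scale factor = 6
Smaller side = 3
Corresponding larger side = 3 * 6
= 18

18


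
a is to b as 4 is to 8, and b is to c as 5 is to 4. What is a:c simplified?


Given a:b = 4:8 and b:c = 5:4
Make b consistent. Multiply first ratio by 5: a:b = 20:40
Multiply second ratio by 8: b:c = 40:32
Now b = 40 in both, so a:b:c = 20:40:32
Therefore a:c = 20:32
Simplify by GCD: a:c = 5:8

5:8


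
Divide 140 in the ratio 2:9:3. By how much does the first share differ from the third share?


Total parts = 2 + 9 + 3 = 14
Value per part = 140 / 14 = 10
Shares: 2*10=20, 9*10=90, 3*10=30
First share = 20, third share = 30
Difference = |20 - 30| = 10

10


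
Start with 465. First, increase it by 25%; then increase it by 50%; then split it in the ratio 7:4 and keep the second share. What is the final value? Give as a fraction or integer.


Start with 465.
Step 1: Increase by 25%: 465 * 125/100 = 2325/4
Step 2: Increase by 50%: 2325/4 * 150/100 = 6975/8
Step 3: Split 7:4, second share = 6975/8 * 4/11 = 6975/22
Final result = 6975/22

6975/22


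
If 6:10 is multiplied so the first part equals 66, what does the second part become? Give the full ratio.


Original ratio: 6:10
First term target: 66
Scale factor = 66 / 6 = 11
Multiply second term: 10 * 11 = 110
Equivalent ratio = 66:110

66:110


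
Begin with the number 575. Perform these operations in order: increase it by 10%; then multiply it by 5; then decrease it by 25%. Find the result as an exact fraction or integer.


Start with 575.
Step 1: Increase by 10%: 575 * 110/100 = 1265/2
Step 2: Multiply by 5: 1265/2 * 5 = 6325/2
Step 3: Decrease by 25%: 6325/2 * 75/100 = 18975/8
Final result = 18975/8

18975/8


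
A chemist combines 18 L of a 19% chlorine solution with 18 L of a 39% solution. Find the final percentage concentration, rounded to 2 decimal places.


Solute in mixture 1 = 19% of 18 L = 18*19/100 = 171/50 L
Solute in mixture 2 = 39% of 18 L = 18*39/100 = 351/50 L
Total solute = 171/50 + 351/50 = 261/25 L
Total volume = 18 + 18 = 36 L
Final concentration = 261/25/36 * 100 = 29.00%

29.00


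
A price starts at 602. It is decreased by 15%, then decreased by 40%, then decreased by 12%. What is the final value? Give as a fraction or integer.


Start: 602
Step 1: decrease by 15% => multiply by 85/100
  602 * 85/100 = 5117/10
Step 2: decrease by 40% => multiply by 60/100
  5117/10 * 60/100 = 15351/50
Step 3: decrease by 12% => multiply by 88/100
  15351/50 * 88/100 = 168861/625
Final value = 168861/625

168861/625


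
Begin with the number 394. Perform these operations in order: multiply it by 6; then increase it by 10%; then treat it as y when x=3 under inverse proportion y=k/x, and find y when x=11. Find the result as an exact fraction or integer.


Start with 394.
Step 1: Multiply by 6: 394 * 6 = 2364
Step 2: Increase by 10%: 2364 * 110/100 = 13002/5
Step 3: Inverse prop: k = (13002/5)*3; new y = k/11 = 13002/5*3/11 = 3546/5
Final result = 3546/5

3546/5


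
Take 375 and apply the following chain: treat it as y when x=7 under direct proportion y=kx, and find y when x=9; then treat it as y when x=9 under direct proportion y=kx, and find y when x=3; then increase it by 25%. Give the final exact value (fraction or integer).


Start with 375.
Step 1: Direct prop: k = (375)/7; new y = k*9 = 375*9/7 = 3375/7
Step 2: Direct prop: k = (3375/7)/9; new y = k*3 = 3375/7*3/9 = 1125/7
Step 3: Increase by 25%: 1125/7 * 125/100 = 5625/28
Final result = 5625/28

5625/28


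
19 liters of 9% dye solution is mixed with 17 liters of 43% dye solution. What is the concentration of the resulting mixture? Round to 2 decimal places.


Solute in mixture 1 = 9% of 19 L = 19*9/100 = 171/100 L
Solute in mixture 2 = 43% of 17 L = 17*43/100 = 731/100 L
Total solute = 171/100 + 731/100 = 451/50 L
Total volume = 19 + 17 = 36 L
Final concentration = 451/50/36 * 100 = 25.06%

25.06


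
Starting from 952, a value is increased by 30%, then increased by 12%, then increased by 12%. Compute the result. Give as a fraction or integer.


Start: 952
Step 1: increase by 30% => multiply by 130/100
  952 * 130/100 = 6188/5
Step 2: increase by 12% => multiply by 112/100
  6188/5 * 112/100 = 173264/125
Step 3: increase by 12% => multiply by 112/100
  173264/125 * 112/100 = 4851392/3125
Final value = 4851392/3125

4851392/3125


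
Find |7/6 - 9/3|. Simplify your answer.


Simplify: 7/6 = 7/6 and 9/3 = 3
Find common denominator: LCD = 6
Convert: 7/6 and 18/6
Difference = |7 - 18|/6 = 11/6
Simplified = 11/6

11/6


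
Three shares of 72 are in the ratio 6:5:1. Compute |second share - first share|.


Total parts = 6 + 5 + 1 = 12
Value per part = 72 / 12 = 6
Shares: 6*6=36, 5*6=30, 1*6=6
Second share = 30, first share = 36
Difference = |30 - 36| = 6

6


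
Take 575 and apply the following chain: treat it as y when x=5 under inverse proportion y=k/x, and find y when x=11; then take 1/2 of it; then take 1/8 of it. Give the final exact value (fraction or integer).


Start with 575.
Step 1: Inverse prop: k = (575)*5; new y = k/11 = 575*5/11 = 2875/11
Step 2: Take 1/2: 2875/11 * 1/2 = 2875/22
Step 3: Take 1/8: 2875/22 * 1/8 = 2875/176
Final result = 2875/176

2875/176


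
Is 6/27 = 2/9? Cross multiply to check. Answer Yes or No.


Cross multiply to check 6/27 = 2/9
Left cross product: 6 * 9 = 54
Right cross product: 27 * 2 = 54
54 = 54
Equal, so proportions match => Yes

Yes


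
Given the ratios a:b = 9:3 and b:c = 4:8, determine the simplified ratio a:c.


Given a:b = 9:3 and b:c = 4:8
Make b consistent. Multiply first ratio by 4: a:b = 36:12
Multiply second ratio by 3: b:c = 12:24
Now b = 12 in both, so a:b:c = 36:12:24
Therefore a:c = 36:24
Simplify by GCD: a:c = 3:2

3:2


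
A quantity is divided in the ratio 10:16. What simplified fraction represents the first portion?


Total parts = 10 + 16 = 26
First part fraction = 10/26
Simplify: 10/26 = 5/13

5/13


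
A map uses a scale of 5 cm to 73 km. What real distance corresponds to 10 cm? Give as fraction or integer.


Map scale: 5 cm = 73 km
Measured distance on map = 10 cm
Set up proportion: 10 * 73 / 5
= 730 / 5
= 146 km

146


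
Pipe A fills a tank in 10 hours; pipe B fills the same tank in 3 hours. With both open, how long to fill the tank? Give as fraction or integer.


Rate of A = 1/10 job per hour
Rate of B = 1/3 job per hour
Combined rate = 1/10 + 1/3
Find common denominator: (3 + 10)/(10*3) = 13/30
Combined rate = 13/30 job per hour
Time together = 1 / (13/30) = 30/13 hours

30/13


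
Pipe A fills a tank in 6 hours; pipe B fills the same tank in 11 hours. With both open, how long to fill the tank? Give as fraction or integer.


Rate of A = 1/6 job per hour
Rate of B = 1/11 job per hour
Combined rate = 1/6 + 1/11
Find common denominator: (11 + 6)/(6*11) = 17/66
Combined rate = 17/66 job per hour
Time together = 1 / (17/66) = 66/17 hours

66/17


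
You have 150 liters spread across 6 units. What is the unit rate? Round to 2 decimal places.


Total liters = 150
Number of units = 6
Unit rate = 150 / 6
= 25 liters per unit

25


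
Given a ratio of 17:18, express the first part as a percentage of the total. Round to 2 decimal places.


Total parts = 17 + 18 = 35
First part fraction = 17/35
Percentage = (17/35) * 100
= 0.485714 * 100
= 48.57%

48.57


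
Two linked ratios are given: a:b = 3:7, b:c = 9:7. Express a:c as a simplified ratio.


Given a:b = 3:7 and b:c = 9:7
Make b consistent. Multiply first ratio by 9: a:b = 27:63
Multiply second ratio by 7: b:c = 63:49
Now b = 63 in both, so a:b:c = 27:63:49
Therefore a:c = 27:49
Simplify by GCD: a:c = 27:49

27:49


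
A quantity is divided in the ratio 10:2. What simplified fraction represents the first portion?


Total parts = 10 + 2 = 12
First part fraction = 10/12
Simplify: 10/12 = 5/6

5/6


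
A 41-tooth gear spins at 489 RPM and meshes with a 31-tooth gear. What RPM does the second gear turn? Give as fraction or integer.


Gear ratio: teeth_A * RPM_A = teeth_B * RPM_B
41 * 489 = 31 * RPM_B
20049 = 31 * RPM_B
RPM_B = 20049 / 31
RPM_B = 20049/31

20049/31


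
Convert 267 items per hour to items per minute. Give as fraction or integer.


Converting from per hour to per minute
Rate = 267 items per hour
Divide by 60: 267/60
= 89/20 items per minute

89/20


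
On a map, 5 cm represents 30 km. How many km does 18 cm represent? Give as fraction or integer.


Map scale: 5 cm = 30 km
Measured distance on map = 18 cm
Set up proportion: 18 * 30 / 5
= 540 / 5
= 108 km

108


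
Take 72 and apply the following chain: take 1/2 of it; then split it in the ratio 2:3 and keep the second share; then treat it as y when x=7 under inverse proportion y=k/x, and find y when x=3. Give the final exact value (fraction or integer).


Start with 72.
Step 1: Take 1/2: 72 * 1/2 = 36
Step 2: Split 2:3, second share = 36 * 3/5 = 108/5
Step 3: Inverse prop: k = (108/5)*7; new y = k/3 = 108/5*7/3 = 252/5
Final result = 252/5

252/5


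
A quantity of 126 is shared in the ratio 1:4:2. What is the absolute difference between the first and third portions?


Total parts = 1 + 4 + 2 = 7
Value per part = 126 / 7 = 18
Shares: 1*18=18, 4*18=72, 2*18=36
First share = 18, third share = 36
Difference = |18 - 36| = 18

18


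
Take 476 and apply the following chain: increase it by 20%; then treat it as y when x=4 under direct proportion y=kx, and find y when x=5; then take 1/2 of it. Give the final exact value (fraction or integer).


Start with 476.
Step 1: Increase by 20%: 476 * 120/100 = 2856/5
Step 2: Direct prop: k = (2856/5)/4; new y = k*5 = 2856/5*5/4 = 714
Step 3: Take 1/2: 714 * 1/2 = 357
Final result = 357

357


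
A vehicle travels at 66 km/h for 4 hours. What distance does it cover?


Using distance = speed * time
Speed = 66 km/h
Time = 4 hours
Distance = 66 * 4
= 264 km

264


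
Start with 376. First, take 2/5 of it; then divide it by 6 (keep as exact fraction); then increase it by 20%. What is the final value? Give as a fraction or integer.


Start with 376.
Step 1: Take 2/5: 376 * 2/5 = 752/5
Step 2: Divide by 6: 752/5 / 6 = 376/15
Step 3: Increase by 20%: 376/15 * 120/100 = 752/25
Final result = 752/25

752/25


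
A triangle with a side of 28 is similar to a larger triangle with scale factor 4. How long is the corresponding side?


Similar triangles have proportional sides
Scale factor = 4
Smaller side = 28
Corresponding larger side = 28 * 4
= 112

112


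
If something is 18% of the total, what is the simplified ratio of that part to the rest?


Part = 18%, Remainder = 82%
Ratio = 18:82
GCD(18, 82) = 2
Simplify: 9:41 = 9:41

9:41


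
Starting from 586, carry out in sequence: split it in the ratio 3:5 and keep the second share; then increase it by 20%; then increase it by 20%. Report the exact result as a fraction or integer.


Start with 586.
Step 1: Split 3:5, second share = 586 * 5/8 = 1465/4
Step 2: Increase by 20%: 1465/4 * 120/100 = 879/2
Step 3: Increase by 20%: 879/2 * 120/100 = 2637/5
Final result = 2637/5

2637/5


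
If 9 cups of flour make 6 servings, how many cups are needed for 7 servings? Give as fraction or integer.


Original: 9 cups for 6 servings
Target servings = 7
Scaling factor = 7/6
New amount = 9 * 7/6
= 63/6
= 21/2 cups

21/2


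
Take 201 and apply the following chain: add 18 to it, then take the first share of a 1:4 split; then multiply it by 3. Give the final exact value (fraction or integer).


Start with 201.
Step 1: Add 18: 201+18=219; split 1:4 first = 219*1/5 = 219/5
Step 2: Multiply by 3: 219/5 * 3 = 657/5
Final result = 657/5

657/5


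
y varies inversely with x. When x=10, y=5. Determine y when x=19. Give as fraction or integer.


Inverse proportion: y = k/x
Find k: k = 10 * 5 = 50
Compute y at x=19: y = 50/19
y = 50/19

50/19


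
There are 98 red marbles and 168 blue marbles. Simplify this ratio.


Find GCD(98, 168)
GCD = 14
Divide both by 14: 98/14 = 7, 168/14 = 12
Simplified ratio = 7:12

7:12


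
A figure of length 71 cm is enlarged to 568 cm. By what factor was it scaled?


Original length = 71 cm
Scaled length = 568 cm
Scale factor = 568 / 71
= 8

8


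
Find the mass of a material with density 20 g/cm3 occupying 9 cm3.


Using mass = density * volume
Density = 20 g/cm3
Volume = 9 cm3
Mass = 20 * 9
= 180 g

180


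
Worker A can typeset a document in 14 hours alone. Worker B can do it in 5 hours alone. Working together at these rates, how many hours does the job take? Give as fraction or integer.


Rate of A = 1/14 job per hour
Rate of B = 1/5 job per hour
Combined rate = 1/14 + 1/5
Find common denominator: (5 + 14)/(14*5) = 19/70
Combined rate = 19/70 job per hour
Time together = 1 / (19/70) = 70/19 hours

70/19


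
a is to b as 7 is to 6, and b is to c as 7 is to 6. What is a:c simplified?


Given a:b = 7:6 and b:c = 7:6
Make b consistent. Multiply first ratio by 7: a:b = 49:42
Multiply second ratio by 6: b:c = 42:36
Now b = 42 in both, so a:b:c = 49:42:36
Therefore a:c = 49:36
Simplify by GCD: a:c = 49:36

49:36


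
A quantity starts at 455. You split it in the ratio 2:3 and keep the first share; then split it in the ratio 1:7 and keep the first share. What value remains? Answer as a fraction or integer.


Start with 455.
Step 1: Split 2:3, first share = 455 * 2/5 = 182
Step 2: Split 1:7, first share = 182 * 1/8 = 91/4
Final result = 91/4

91/4


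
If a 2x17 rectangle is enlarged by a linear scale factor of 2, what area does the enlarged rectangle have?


Original dimensions: 2 x 17
Enlargement factor = 2
New width = 2 * 2 = 4
New height = 17 * 2 = 34
New area = 4 * 34 = 136

136


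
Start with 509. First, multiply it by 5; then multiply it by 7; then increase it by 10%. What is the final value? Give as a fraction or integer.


Start with 509.
Step 1: Multiply by 5: 509 * 5 = 2545
Step 2: Multiply by 7: 2545 * 7 = 17815
Step 3: Increase by 10%: 17815 * 110/100 = 39193/2
Final result = 39193/2

39193/2


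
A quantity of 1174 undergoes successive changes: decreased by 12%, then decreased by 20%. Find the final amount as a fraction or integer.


Start: 1174
Step 1: decrease by 12% => multiply by 88/100
  1174 * 88/100 = 25828/25
Step 2: decrease by 20% => multiply by 80/100
  25828/25 * 80/100 = 103312/125
Final value = 103312/125

103312/125


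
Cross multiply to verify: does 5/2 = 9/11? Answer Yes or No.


Cross multiply to check 5/2 = 9/11
Left cross product: 5 * 11 = 55
Right cross product: 2 * 9 = 18
55 != 18
Not equal, so proportions differ => No

No


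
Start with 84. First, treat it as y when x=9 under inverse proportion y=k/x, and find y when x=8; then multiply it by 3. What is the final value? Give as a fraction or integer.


Start with 84.
Step 1: Inverse prop: k = (84)*9; new y = k/8 = 84*9/8 = 189/2
Step 2: Multiply by 3: 189/2 * 3 = 567/2
Final result = 567/2

567/2


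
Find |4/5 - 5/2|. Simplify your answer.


Simplify: 4/5 = 4/5 and 5/2 = 5/2
Find common denominator: LCD = 10
Convert: 8/10 and 25/10
Difference = |8 - 25|/10 = 17/10
Simplified = 17/10

17/10


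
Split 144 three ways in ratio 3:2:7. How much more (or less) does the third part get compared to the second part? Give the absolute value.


Total parts = 3 + 2 + 7 = 12
Value per part = 144 / 12 = 12
Shares: 3*12=36, 2*12=24, 7*12=84
Third share = 84, second share = 24
Difference = |84 - 24| = 60

60


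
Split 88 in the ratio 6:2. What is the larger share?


Total parts = 6 + 2 = 8
Value per part = 88 / 8 = 11
First share = 6 * 11 = 66
Second share = 2 * 11 = 22
Larger share = 66

66


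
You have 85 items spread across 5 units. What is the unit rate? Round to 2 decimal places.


Total items = 85
Number of units = 5
Unit rate = 85 / 5
= 17 items per unit

17


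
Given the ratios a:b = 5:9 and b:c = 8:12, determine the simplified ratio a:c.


Given a:b = 5:9 and b:c = 8:12
Make b consistent. Multiply first ratio by 8: a:b = 40:72
Multiply second ratio by 9: b:c = 72:108
Now b = 72 in both, so a:b:c = 40:72:108
Therefore a:c = 40:108
Simplify by GCD: a:c = 10:27

10:27


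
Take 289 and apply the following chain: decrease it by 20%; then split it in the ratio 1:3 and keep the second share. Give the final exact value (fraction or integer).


Start with 289.
Step 1: Decrease by 20%: 289 * 80/100 = 1156/5
Step 2: Split 1:3, second share = 1156/5 * 3/4 = 867/5
Final result = 867/5

867/5


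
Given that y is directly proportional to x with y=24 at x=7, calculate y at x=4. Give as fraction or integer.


Direct proportion: y = kx
Find k: k = 24/7 = 24/7
Compute y at x=4: y = 24/7 * 4
y = 96/7

96/7


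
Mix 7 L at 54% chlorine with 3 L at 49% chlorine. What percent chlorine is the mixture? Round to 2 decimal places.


Solute in mixture 1 = 54% of 7 L = 7*54/100 = 189/50 L
Solute in mixture 2 = 49% of 3 L = 3*49/100 = 147/100 L
Total solute = 189/50 + 147/100 = 21/4 L
Total volume = 7 + 3 = 10 L
Final concentration = 21/4/10 * 100 = 52.50%

52.50


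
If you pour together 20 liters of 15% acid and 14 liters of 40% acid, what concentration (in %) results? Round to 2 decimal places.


Solute in mixture 1 = 15% of 20 L = 20*15/100 = 3 L
Solute in mixture 2 = 40% of 14 L = 14*40/100 = 28/5 L
Total solute = 3 + 28/5 = 43/5 L
Total volume = 20 + 14 = 34 L
Final concentration = 43/5/34 * 100 = 25.29%

25.29


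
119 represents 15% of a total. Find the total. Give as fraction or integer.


Given: 119 is 15% of the whole
Set up: 119 = 15/100 * whole
whole = 119 * 100 / 15
whole = 11900 / 15
whole = 2380/3

2380/3


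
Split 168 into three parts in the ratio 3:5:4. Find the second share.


Ratio = 3:5:4
Total parts = 3 + 5 + 4 = 12
Value per part = 168 / 12 = 14
First share = 3 * 14 = 42
Middle share = 5 * 14 = 70
Third share = 4 * 14 = 56

70


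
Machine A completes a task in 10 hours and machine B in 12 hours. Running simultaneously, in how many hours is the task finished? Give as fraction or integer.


Rate of A = 1/10 job per hour
Rate of B = 1/12 job per hour
Combined rate = 1/10 + 1/12
Find common denominator: (12 + 10)/(10*12) = 22/120
Combined rate = 11/60 job per hour
Time together = 1 / (11/60) = 60/11 hours

60/11


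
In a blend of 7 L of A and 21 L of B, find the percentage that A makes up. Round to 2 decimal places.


Volume of A = 7 L
Volume of B = 21 L
Total volume = 7 + 21 = 28 L
Percentage of A = (7/28) * 100
= 25.00%

25.00


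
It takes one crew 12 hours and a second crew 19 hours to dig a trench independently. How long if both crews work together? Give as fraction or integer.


Rate of A = 1/12 job per hour
Rate of B = 1/19 job per hour
Combined rate = 1/12 + 1/19
Find common denominator: (19 + 12)/(12*19) = 31/228
Combined rate = 31/228 job per hour
Time together = 1 / (31/228) = 228/31 hours

228/31


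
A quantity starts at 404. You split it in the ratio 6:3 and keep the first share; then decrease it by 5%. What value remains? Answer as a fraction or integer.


Start with 404.
Step 1: Split 6:3, first share = 404 * 6/9 = 808/3
Step 2: Decrease by 5%: 808/3 * 95/100 = 3838/15
Final result = 3838/15

3838/15


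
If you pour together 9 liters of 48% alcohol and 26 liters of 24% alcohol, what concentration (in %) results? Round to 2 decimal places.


Solute in mixture 1 = 48% of 9 L = 9*48/100 = 108/25 L
Solute in mixture 2 = 24% of 26 L = 26*24/100 = 156/25 L
Total solute = 108/25 + 156/25 = 264/25 L
Total volume = 9 + 26 = 35 L
Final concentration = 264/25/35 * 100 = 30.17%

30.17


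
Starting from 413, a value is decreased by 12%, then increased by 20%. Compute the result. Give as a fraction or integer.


Start: 413
Step 1: decrease by 12% => multiply by 88/100
  413 * 88/100 = 9086/25
Step 2: increase by 20% => multiply by 120/100
  9086/25 * 120/100 = 54516/125
Final value = 54516/125

54516/125


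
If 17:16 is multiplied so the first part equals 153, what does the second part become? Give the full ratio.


Original ratio: 17:16
First term target: 153
Scale factor = 153 / 17 = 9
Multiply second term: 16 * 9 = 144
Equivalent ratio = 153:144

153:144


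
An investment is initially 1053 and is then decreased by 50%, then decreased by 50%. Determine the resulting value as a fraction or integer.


Start: 1053
Step 1: decrease by 50% => multiply by 50/100
  1053 * 50/100 = 1053/2
Step 2: decrease by 50% => multiply by 50/100
  1053/2 * 50/100 = 1053/4
Final value = 1053/4

1053/4


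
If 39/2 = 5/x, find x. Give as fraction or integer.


Setting up: 39/2 = 5/x
Cross multiply: 39 * x = 2 * 5
39x = 10
x = 10/39
x = 10/39

10/39


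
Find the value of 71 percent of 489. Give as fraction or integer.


Compute 71% of 489
Convert percentage: 71% = 71/100
Multiply: 489 * 71/100
= 34719/100
= 34719/100

34719/100


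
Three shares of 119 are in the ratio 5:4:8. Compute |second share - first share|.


Total parts = 5 + 4 + 8 = 17
Value per part = 119 / 17 = 7
Shares: 5*7=35, 4*7=28, 8*7=56
Second share = 28, first share = 35
Difference = |28 - 35| = 7

7


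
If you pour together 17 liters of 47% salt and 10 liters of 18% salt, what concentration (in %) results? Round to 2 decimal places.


Solute in mixture 1 = 47% of 17 L = 17*47/100 = 799/100 L
Solute in mixture 2 = 18% of 10 L = 10*18/100 = 9/5 L
Total solute = 799/100 + 9/5 = 979/100 L
Total volume = 17 + 10 = 27 L
Final concentration = 979/100/27 * 100 = 36.26%

36.26


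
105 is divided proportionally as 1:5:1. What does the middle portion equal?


Ratio = 1:5:1
Total parts = 1 + 5 + 1 = 7
Value per part = 105 / 7 = 15
First share = 1 * 15 = 15
Middle share = 5 * 15 = 75
Third share = 1 * 15 = 15

75


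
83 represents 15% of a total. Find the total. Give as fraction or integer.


Given: 83 is 15% of the whole
Set up: 83 = 15/100 * whole
whole = 83 * 100 / 15
whole = 8300 / 15
whole = 1660/3

1660/3


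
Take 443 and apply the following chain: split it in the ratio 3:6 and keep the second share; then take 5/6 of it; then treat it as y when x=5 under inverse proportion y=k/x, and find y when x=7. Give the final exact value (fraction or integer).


Start with 443.
Step 1: Split 3:6, second share = 443 * 6/9 = 886/3
Step 2: Take 5/6: 886/3 * 5/6 = 2215/9
Step 3: Inverse prop: k = (2215/9)*5; new y = k/7 = 2215/9*5/7 = 11075/63
Final result = 11075/63

11075/63


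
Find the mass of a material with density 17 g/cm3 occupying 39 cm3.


Using mass = density * volume
Density = 17 g/cm3
Volume = 39 cm3
Mass = 17 * 39
= 663 g

663


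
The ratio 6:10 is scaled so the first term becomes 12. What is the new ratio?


Original ratio: 6:10
First term target: 12
Scale factor = 12 / 6 = 2
Multiply second term: 10 * 2 = 20
Equivalent ratio = 12:20

12:20


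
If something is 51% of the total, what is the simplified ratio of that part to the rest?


Part = 51%, Remainder = 49%
Ratio = 51:49
GCD(51, 49) = 1
Simplify: 51:49 = 51:49

51:49


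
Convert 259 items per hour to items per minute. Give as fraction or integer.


Converting from per hour to per minute
Rate = 259 items per hour
Divide by 60: 259/60
= 259/60 items per minute

259/60


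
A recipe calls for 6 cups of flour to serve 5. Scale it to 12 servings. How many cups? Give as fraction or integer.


Original: 6 cups for 5 servings
Target servings = 12
Scaling factor = 12/5
New amount = 6 * 12/5
= 72/5
= 72/5 cups

72/5


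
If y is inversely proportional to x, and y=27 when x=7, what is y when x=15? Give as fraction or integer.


Inverse proportion: y = k/x
Find k: k = 7 * 27 = 189
Compute y at x=15: y = 189/15
y = 63/5

63/5


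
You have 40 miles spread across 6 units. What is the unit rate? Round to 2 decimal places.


Total miles = 40
Number of units = 6
Unit rate = 40 / 6
= 6.67 miles per unit

6.67


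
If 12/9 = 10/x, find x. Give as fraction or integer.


Setting up: 12/9 = 10/x
Cross multiply: 12 * x = 9 * 10
12x = 90
x = 90/12
x = 15/2

15/2


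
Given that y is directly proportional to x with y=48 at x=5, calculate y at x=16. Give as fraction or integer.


Direct proportion: y = kx
Find k: k = 48/5 = 48/5
Compute y at x=16: y = 48/5 * 16
y = 768/5

768/5


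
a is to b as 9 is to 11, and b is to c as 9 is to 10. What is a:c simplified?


Given a:b = 9:11 and b:c = 9:10
Make b consistent. Multiply first ratio by 9: a:b = 81:99
Multiply second ratio by 11: b:c = 99:110
Now b = 99 in both, so a:b:c = 81:99:110
Therefore a:c = 81:110
Simplify by GCD: a:c = 81:110

81:110


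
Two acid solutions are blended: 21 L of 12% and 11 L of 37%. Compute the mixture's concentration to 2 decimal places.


Solute in mixture 1 = 12% of 21 L = 21*12/100 = 63/25 L
Solute in mixture 2 = 37% of 11 L = 11*37/100 = 407/100 L
Total solute = 63/25 + 407/100 = 659/100 L
Total volume = 21 + 11 = 32 L
Final concentration = 659/100/32 * 100 = 20.59%

20.59


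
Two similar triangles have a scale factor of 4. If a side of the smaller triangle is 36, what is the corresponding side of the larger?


Similar triangles have proportional sides
Scale factor = 4
Smaller side = 36
Corresponding larger side = 36 * 4
= 144

144


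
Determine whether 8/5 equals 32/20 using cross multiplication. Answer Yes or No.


Cross multiply to check 8/5 = 32/20
Left cross product: 8 * 20 = 160
Right cross product: 5 * 32 = 160
160 = 160
Equal, so proportions match => Yes

Yes


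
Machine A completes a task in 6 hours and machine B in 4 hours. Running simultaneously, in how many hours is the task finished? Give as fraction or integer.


Rate of A = 1/6 job per hour
Rate of B = 1/4 job per hour
Combined rate = 1/6 + 1/4
Find common denominator: (4 + 6)/(6*4) = 10/24
Combined rate = 5/12 job per hour
Time together = 1 / (5/12) = 12/5 hours

12/5


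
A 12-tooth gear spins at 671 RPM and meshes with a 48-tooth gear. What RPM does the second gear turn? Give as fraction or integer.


Gear ratio: teeth_A * RPM_A = teeth_B * RPM_B
12 * 671 = 48 * RPM_B
8052 = 48 * RPM_B
RPM_B = 8052 / 48
RPM_B = 671/4

671/4


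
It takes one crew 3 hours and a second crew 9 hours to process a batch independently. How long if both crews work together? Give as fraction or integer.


Rate of A = 1/3 job per hour
Rate of B = 1/9 job per hour
Combined rate = 1/3 + 1/9
Find common denominator: (9 + 3)/(3*9) = 12/27
Combined rate = 4/9 job per hour
Time together = 1 / (4/9) = 9/4 hours

9/4


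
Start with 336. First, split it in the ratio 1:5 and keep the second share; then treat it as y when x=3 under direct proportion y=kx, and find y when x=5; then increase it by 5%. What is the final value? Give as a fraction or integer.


Start with 336.
Step 1: Split 1:5, second share = 336 * 5/6 = 280
Step 2: Direct prop: k = (280)/3; new y = k*5 = 280*5/3 = 1400/3
Step 3: Increase by 5%: 1400/3 * 105/100 = 490
Final result = 490

490


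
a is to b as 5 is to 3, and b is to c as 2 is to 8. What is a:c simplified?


Given a:b = 5:3 and b:c = 2:8
Make b consistent. Multiply first ratio by 2: a:b = 10:6
Multiply second ratio by 3: b:c = 6:24
Now b = 6 in both, so a:b:c = 10:6:24
Therefore a:c = 10:24
Simplify by GCD: a:c = 5:12

5:12


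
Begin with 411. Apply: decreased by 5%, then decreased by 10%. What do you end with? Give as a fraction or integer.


Start: 411
Step 1: decrease by 5% => multiply by 95/100
  411 * 95/100 = 7809/20
Step 2: decrease by 10% => multiply by 90/100
  7809/20 * 90/100 = 70281/200
Final value = 70281/200

70281/200


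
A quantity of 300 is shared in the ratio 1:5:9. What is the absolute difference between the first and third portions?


Total parts = 1 + 5 + 9 = 15
Value per part = 300 / 15 = 20
Shares: 1*20=20, 5*20=100, 9*20=180
First share = 20, third share = 180
Difference = |20 - 180| = 160

160


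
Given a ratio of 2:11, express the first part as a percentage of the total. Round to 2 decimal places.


Total parts = 2 + 11 = 13
First part fraction = 2/13
Percentage = (2/13) * 100
= 0.153846 * 100
= 15.38%

15.38


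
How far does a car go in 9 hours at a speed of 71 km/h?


Using distance = speed * time
Speed = 71 km/h
Time = 9 hours
Distance = 71 * 9
= 639 km

639


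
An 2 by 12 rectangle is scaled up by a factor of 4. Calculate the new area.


Original dimensions: 2 x 12
Enlargement factor = 4
New width = 2 * 4 = 8
New height = 12 * 4 = 48
New area = 8 * 48 = 384

384


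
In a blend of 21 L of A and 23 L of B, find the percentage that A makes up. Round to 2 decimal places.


Volume of A = 21 L
Volume of B = 23 L
Total volume = 21 + 23 = 44 L
Percentage of A = (21/44) * 100
= 47.73%

47.73


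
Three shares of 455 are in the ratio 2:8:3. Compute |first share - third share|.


Total parts = 2 + 8 + 3 = 13
Value per part = 455 / 13 = 35
Shares: 2*35=70, 8*35=280, 3*35=105
First share = 70, third share = 105
Difference = |70 - 105| = 35

35


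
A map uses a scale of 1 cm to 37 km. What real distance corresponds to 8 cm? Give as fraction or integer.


Map scale: 1 cm = 37 km
Measured distance on map = 8 cm
Set up proportion: 8 * 37 / 1
= 296 / 1
= 296 km

296


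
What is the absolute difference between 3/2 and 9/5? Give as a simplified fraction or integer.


Simplify: 3/2 = 3/2 and 9/5 = 9/5
Find common denominator: LCD = 10
Convert: 15/10 and 18/10
Difference = |15 - 18|/10 = 3/10
Simplified = 3/10

3/10


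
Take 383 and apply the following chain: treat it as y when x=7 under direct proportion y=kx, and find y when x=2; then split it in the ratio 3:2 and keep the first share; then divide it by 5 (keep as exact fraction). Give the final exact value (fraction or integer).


Start with 383.
Step 1: Direct prop: k = (383)/7; new y = k*2 = 383*2/7 = 766/7
Step 2: Split 3:2, first share = 766/7 * 3/5 = 2298/35
Step 3: Divide by 5: 2298/35 / 5 = 2298/175
Final result = 2298/175

2298/175


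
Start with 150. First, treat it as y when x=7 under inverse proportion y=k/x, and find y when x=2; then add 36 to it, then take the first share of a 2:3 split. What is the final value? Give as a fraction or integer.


Start with 150.
Step 1: Inverse prop: k = (150)*7; new y = k/2 = 150*7/2 = 525
Step 2: Add 36: 525+36=561; split 2:3 first = 561*2/5 = 1122/5
Final result = 1122/5

1122/5


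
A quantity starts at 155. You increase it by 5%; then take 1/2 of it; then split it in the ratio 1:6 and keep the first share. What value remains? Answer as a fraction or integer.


Start with 155.
Step 1: Increase by 5%: 155 * 105/100 = 651/4
Step 2: Take 1/2: 651/4 * 1/2 = 651/8
Step 3: Split 1:6, first share = 651/8 * 1/7 = 93/8
Final result = 93/8

93/8


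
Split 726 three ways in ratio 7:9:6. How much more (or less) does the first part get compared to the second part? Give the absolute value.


Total parts = 7 + 9 + 6 = 22
Value per part = 726 / 22 = 33
Shares: 7*33=231, 9*33=297, 6*33=198
First share = 231, second share = 297
Difference = |231 - 297| = 66

66


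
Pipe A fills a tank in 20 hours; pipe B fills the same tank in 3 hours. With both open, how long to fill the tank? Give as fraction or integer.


Rate of A = 1/20 job per hour
Rate of B = 1/3 job per hour
Combined rate = 1/20 + 1/3
Find common denominator: (3 + 20)/(20*3) = 23/60
Combined rate = 23/60 job per hour
Time together = 1 / (23/60) = 60/23 hours

60/23


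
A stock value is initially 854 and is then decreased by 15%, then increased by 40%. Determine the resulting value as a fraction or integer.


Start: 854
Step 1: decrease by 15% => multiply by 85/100
  854 * 85/100 = 7259/10
Step 2: increase by 40% => multiply by 140/100
  7259/10 * 140/100 = 50813/50
Final value = 50813/50

50813/50


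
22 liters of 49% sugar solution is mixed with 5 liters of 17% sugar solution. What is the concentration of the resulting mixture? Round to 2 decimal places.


Solute in mixture 1 = 49% of 22 L = 22*49/100 = 539/50 L
Solute in mixture 2 = 17% of 5 L = 5*17/100 = 17/20 L
Total solute = 539/50 + 17/20 = 1163/100 L
Total volume = 22 + 5 = 27 L
Final concentration = 1163/100/27 * 100 = 43.07%

43.07


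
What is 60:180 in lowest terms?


Find GCD(60, 180)
GCD = 60
Divide both by 60: 60/60 = 1, 180/60 = 3
Simplified ratio = 1:3

1:3


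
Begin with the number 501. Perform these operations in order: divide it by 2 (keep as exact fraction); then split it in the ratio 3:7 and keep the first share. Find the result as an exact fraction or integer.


Start with 501.
Step 1: Divide by 2: 501 / 2 = 501/2
Step 2: Split 3:7, first share = 501/2 * 3/10 = 1503/20
Final result = 1503/20

1503/20


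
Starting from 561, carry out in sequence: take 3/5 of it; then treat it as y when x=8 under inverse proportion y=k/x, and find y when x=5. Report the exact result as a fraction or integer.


Start with 561.
Step 1: Take 3/5: 561 * 3/5 = 1683/5
Step 2: Inverse prop: k = (1683/5)*8; new y = k/5 = 1683/5*8/5 = 13464/25
Final result = 13464/25

13464/25
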